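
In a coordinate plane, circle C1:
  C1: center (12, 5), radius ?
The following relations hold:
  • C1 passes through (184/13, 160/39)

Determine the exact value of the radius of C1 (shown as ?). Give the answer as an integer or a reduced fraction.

7/3

1. [C1∋P]  r_C1² − 49/9 = 0  ⇒  r_C1 = 7/3 (r>0 drops 1)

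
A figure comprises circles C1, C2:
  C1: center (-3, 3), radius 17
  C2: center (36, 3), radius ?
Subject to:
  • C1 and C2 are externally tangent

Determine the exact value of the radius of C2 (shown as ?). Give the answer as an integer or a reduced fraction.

1. [ext C1·C2]  r_C2² + 34r_C2 − 1232 = 0  ⇒  r_C2 = 22 (r>0 drops 1)

22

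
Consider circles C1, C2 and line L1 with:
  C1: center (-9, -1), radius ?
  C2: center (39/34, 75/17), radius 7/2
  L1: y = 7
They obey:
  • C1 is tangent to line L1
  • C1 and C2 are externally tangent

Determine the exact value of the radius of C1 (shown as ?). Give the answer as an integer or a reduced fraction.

1. [C1‖L1]  r_C1² − 64 = 0  ⇒  r_C1 = 8 (r>0 drops 1)
2. [ext C1·C2]  r_C1² + 7r_C1 − 120 = 0  ⇒  r_C1 = 8 (r>0 drops 1)

8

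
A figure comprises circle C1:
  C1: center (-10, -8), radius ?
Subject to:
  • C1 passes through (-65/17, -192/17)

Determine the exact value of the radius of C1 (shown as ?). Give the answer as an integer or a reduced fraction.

7

1. [C1∋P]  r_C1² − 49 = 0  ⇒  r_C1 = 7 (r>0 drops 1)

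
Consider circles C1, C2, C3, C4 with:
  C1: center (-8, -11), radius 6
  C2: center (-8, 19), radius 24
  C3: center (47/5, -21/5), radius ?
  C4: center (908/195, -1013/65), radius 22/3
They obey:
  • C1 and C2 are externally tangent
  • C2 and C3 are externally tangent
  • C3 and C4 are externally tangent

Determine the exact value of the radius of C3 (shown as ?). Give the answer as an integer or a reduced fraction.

5

1. [ext C2·C3]  r_C3² + 48r_C3 − 265 = 0  ⇒  r_C3 = 5 (r>0 drops 1)
2. [ext C3·C4]  r_C3² + (44/3)r_C3 − 295/3 = 0  ⇒  r_C3 = 5 (r>0 drops 1)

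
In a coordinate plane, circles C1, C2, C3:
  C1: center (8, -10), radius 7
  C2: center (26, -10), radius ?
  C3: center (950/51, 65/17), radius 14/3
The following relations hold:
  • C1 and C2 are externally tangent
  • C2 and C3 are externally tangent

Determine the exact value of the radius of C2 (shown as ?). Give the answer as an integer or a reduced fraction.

1. [ext C1·C2]  r_C2² + 14r_C2 − 275 = 0  ⇒  r_C2 = 11 (r>0 drops 1)
2. [ext C2·C3]  r_C2² + (28/3)r_C2 − 671/3 = 0  ⇒  r_C2 = 11 (r>0 drops 1)

11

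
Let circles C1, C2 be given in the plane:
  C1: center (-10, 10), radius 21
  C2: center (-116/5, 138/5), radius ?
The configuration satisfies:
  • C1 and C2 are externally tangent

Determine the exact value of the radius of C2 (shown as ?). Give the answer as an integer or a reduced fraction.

1. [ext C1·C2]  r_C2² + 42r_C2 − 43 = 0  ⇒  r_C2 = 1 (r>0 drops 1)

1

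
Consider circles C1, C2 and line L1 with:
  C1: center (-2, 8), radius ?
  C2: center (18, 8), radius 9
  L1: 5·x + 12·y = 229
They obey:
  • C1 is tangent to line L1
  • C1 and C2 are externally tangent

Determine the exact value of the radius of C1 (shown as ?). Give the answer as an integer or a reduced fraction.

11

1. [C1‖L1]  r_C1² − 121 = 0  ⇒  r_C1 = 11 (r>0 drops 1)
2. [ext C1·C2]  r_C1² + 18r_C1 − 319 = 0  ⇒  r_C1 = 11 (r>0 drops 1)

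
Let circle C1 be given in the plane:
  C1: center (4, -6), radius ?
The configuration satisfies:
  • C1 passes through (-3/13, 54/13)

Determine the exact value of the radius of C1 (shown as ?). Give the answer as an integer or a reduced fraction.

1. [C1∋P]  r_C1² − 121 = 0  ⇒  r_C1 = 11 (r>0 drops 1)

11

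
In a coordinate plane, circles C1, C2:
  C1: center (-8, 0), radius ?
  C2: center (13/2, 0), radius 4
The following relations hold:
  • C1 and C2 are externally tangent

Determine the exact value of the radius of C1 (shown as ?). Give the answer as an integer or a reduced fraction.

1. [ext C1·C2]  r_C1² + 8r_C1 − 777/4 = 0  ⇒  r_C1 = 21/2 (r>0 drops 1)

21/2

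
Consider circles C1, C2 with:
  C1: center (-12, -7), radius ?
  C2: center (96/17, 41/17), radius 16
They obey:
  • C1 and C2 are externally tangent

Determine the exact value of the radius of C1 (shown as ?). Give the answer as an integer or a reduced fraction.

1. [ext C1·C2]  r_C1² + 32r_C1 − 144 = 0  ⇒  r_C1 = 4 (r>0 drops 1)

4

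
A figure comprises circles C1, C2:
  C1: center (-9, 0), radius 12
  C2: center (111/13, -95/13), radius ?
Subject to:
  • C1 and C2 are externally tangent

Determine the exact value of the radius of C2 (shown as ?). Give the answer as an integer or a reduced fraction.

7

1. [ext C1·C2]  r_C2² + 24r_C2 − 217 = 0  ⇒  r_C2 = 7 (r>0 drops 1)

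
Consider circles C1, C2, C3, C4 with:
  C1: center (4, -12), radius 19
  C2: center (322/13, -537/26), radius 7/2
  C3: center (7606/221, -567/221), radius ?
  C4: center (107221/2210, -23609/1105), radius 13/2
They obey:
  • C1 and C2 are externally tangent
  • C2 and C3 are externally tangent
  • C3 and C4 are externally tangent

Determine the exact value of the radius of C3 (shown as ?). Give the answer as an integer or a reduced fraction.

17

1. [ext C2·C3]  r_C3² + 7r_C3 − 408 = 0  ⇒  r_C3 = 17 (r>0 drops 1)
2. [ext C3·C4]  r_C3² + 13r_C3 − 510 = 0  ⇒  r_C3 = 17 (r>0 drops 1)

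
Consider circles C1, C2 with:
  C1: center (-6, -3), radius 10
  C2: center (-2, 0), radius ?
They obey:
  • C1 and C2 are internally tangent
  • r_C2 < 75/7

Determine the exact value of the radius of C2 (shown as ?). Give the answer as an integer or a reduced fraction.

5

1. [int C1,C2]  r_C2² − 20r_C2 + 75 = 0  ⇒  r_C2 = 5 or 15
2. given r_C2 < 75/7: keep 5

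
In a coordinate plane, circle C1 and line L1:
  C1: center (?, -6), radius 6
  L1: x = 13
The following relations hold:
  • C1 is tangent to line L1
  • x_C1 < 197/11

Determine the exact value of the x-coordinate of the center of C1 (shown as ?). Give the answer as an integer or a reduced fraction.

7

1. [C1‖L1]  x_C1² − 26x_C1 + 133 = 0  ⇒  x_C1 = 7 or 19
2. given x_C1 < 197/11: keep 7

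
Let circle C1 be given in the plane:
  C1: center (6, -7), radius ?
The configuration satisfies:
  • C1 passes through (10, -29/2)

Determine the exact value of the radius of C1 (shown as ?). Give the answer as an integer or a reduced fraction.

17/2

1. [C1∋P]  r_C1² − 289/4 = 0  ⇒  r_C1 = 17/2 (r>0 drops 1)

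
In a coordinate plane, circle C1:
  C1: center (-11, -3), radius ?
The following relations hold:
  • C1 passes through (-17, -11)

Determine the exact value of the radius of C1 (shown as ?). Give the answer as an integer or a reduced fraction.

1. [C1∋P]  r_C1² − 100 = 0  ⇒  r_C1 = 10 (r>0 drops 1)

10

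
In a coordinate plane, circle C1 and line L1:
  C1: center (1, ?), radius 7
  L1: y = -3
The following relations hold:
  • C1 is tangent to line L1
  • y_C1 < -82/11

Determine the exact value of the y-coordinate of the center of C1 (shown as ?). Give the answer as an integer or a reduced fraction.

-10

1. [C1‖L1]  y_C1² + 6y_C1 − 40 = 0  ⇒  y_C1 = -10 or 4
2. given y_C1 < -82/11: keep -10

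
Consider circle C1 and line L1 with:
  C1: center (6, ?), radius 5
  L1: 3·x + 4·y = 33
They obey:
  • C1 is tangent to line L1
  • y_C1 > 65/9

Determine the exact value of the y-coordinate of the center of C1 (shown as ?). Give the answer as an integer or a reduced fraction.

10

1. [C1‖L1]  y_C1² − (15/2)y_C1 − 25 = 0  ⇒  y_C1 = -5/2 or 10
2. given y_C1 > 65/9: keep 10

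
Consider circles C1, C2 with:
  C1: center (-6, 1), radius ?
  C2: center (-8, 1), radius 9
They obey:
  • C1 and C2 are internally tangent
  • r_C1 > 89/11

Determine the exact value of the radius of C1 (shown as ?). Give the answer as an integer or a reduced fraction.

1. [int C1,C2]  r_C1² − 18r_C1 + 77 = 0  ⇒  r_C1 = 7 or 11
2. given r_C1 > 89/11: keep 11

11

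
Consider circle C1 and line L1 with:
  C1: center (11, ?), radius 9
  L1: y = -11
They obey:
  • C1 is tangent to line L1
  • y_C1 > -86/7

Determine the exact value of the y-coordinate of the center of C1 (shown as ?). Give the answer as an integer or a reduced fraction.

-2

1. [C1‖L1]  y_C1² + 22y_C1 + 40 = 0  ⇒  y_C1 = -20 or -2
2. given y_C1 > -86/7: keep -2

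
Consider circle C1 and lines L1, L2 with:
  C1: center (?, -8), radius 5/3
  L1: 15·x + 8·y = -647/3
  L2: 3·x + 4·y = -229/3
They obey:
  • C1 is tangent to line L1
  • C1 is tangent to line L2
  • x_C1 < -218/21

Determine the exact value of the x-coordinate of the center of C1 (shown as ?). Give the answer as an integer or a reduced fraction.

-12

1. [C1‖L1]  x_C1² + (182/9)x_C1 + 296/3 = 0  ⇒  x_C1 = -12 or -74/9
2. [C1‖L2]  x_C1² + (266/9)x_C1 + 632/3 = 0  ⇒  x_C1 = -158/9 or -12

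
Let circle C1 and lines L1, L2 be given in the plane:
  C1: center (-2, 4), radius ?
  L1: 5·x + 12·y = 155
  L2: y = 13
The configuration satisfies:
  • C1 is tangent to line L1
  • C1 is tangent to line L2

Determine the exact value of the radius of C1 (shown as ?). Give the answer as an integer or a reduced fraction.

9

1. [C1‖L1]  r_C1² − 81 = 0  ⇒  r_C1 = 9 (r>0 drops 1)
2. [C1‖L2]  r_C1² − 81 = 0  ⇒  r_C1 = 9 (r>0 drops 1)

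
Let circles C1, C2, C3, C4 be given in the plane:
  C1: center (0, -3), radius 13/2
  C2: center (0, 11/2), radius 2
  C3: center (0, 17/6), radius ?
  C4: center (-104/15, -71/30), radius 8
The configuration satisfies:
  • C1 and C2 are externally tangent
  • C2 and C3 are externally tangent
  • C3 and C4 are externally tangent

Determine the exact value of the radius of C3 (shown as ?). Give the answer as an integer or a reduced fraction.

1. [ext C2·C3]  r_C3² + 4r_C3 − 28/9 = 0  ⇒  r_C3 = 2/3 (r>0 drops 1)
2. [ext C3·C4]  r_C3² + 16r_C3 − 100/9 = 0  ⇒  r_C3 = 2/3 (r>0 drops 1)

2/3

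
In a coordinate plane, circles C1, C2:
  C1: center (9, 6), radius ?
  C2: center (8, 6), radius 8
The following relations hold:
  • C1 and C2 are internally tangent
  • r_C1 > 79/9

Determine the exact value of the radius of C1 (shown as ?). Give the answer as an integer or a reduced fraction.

1. [int C1,C2]  r_C1² − 16r_C1 + 63 = 0  ⇒  r_C1 = 7 or 9
2. given r_C1 > 79/9: keep 9

9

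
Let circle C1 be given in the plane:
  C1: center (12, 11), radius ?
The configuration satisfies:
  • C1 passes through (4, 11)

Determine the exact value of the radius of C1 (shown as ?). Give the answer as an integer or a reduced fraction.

1. [C1∋P]  r_C1² − 64 = 0  ⇒  r_C1 = 8 (r>0 drops 1)

8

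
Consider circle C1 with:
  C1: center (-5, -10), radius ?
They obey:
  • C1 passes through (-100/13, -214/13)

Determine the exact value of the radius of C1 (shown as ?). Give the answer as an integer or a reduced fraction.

1. [C1∋P]  r_C1² − 49 = 0  ⇒  r_C1 = 7 (r>0 drops 1)

7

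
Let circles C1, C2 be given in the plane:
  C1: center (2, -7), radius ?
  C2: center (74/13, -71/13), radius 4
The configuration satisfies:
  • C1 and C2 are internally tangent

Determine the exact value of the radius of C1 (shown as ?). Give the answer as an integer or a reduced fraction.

1. [int C1,C2]  r_C1² − 8r_C1 = 0  ⇒  r_C1 = 8 (r>0 drops 1)

8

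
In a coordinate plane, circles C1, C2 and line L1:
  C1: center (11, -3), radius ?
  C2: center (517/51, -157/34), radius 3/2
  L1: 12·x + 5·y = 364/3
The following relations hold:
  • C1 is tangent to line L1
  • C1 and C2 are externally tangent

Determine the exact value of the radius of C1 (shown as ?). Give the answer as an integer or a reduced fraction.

1/3

1. [C1‖L1]  r_C1² − 1/9 = 0  ⇒  r_C1 = 1/3 (r>0 drops 1)
2. [ext C1·C2]  r_C1² + 3r_C1 − 10/9 = 0  ⇒  r_C1 = 1/3 (r>0 drops 1)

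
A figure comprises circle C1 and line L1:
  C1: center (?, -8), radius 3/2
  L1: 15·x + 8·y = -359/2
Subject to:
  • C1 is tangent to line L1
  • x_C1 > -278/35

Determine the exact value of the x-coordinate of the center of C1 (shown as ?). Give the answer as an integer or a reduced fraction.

-6

1. [C1‖L1]  x_C1² + (77/5)x_C1 + 282/5 = 0  ⇒  x_C1 = -47/5 or -6
2. given x_C1 > -278/35: keep -6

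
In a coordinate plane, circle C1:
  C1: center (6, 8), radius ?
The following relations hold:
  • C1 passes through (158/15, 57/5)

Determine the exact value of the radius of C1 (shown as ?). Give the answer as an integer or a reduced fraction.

17/3

1. [C1∋P]  r_C1² − 289/9 = 0  ⇒  r_C1 = 17/3 (r>0 drops 1)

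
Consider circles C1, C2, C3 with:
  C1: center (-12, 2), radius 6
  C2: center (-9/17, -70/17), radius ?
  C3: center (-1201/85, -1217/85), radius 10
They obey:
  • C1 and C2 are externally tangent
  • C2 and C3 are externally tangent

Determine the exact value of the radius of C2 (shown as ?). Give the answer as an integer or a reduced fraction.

1. [ext C1·C2]  r_C2² + 12r_C2 − 133 = 0  ⇒  r_C2 = 7 (r>0 drops 1)
2. [ext C2·C3]  r_C2² + 20r_C2 − 189 = 0  ⇒  r_C2 = 7 (r>0 drops 1)

7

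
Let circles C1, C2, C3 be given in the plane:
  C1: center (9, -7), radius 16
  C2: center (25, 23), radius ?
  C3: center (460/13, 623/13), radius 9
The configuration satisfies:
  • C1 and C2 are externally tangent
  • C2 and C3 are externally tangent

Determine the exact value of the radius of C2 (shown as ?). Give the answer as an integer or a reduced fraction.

18

1. [ext C1·C2]  r_C2² + 32r_C2 − 900 = 0  ⇒  r_C2 = 18 (r>0 drops 1)
2. [ext C2·C3]  r_C2² + 18r_C2 − 648 = 0  ⇒  r_C2 = 18 (r>0 drops 1)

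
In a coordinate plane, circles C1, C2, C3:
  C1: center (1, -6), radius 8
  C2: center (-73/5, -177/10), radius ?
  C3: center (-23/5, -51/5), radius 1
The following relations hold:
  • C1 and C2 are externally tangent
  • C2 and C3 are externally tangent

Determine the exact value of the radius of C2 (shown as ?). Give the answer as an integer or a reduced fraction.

23/2

1. [ext C1·C2]  r_C2² + 16r_C2 − 1265/4 = 0  ⇒  r_C2 = 23/2 (r>0 drops 1)
2. [ext C2·C3]  r_C2² + 2r_C2 − 621/4 = 0  ⇒  r_C2 = 23/2 (r>0 drops 1)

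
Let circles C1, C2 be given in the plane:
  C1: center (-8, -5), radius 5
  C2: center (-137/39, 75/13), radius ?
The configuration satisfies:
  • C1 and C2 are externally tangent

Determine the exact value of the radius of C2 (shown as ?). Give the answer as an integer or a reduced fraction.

1. [ext C1·C2]  r_C2² + 10r_C2 − 1000/9 = 0  ⇒  r_C2 = 20/3 (r>0 drops 1)

20/3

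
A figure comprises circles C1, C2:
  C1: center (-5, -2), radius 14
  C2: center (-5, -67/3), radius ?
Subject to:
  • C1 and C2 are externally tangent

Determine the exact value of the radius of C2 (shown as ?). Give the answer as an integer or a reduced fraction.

1. [ext C1·C2]  r_C2² + 28r_C2 − 1957/9 = 0  ⇒  r_C2 = 19/3 (r>0 drops 1)

19/3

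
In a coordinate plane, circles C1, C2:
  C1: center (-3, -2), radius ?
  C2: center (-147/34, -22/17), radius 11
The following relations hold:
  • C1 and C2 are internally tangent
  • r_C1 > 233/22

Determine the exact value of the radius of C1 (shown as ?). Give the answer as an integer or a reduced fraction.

1. [int C1,C2]  r_C1² − 22r_C1 + 475/4 = 0  ⇒  r_C1 = 19/2 or 25/2
2. given r_C1 > 233/22: keep 25/2

25/2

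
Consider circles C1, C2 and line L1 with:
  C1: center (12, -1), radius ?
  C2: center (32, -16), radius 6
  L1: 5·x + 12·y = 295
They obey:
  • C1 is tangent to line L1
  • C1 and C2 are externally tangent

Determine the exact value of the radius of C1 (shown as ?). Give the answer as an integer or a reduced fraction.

19

1. [C1‖L1]  r_C1² − 361 = 0  ⇒  r_C1 = 19 (r>0 drops 1)
2. [ext C1·C2]  r_C1² + 12r_C1 − 589 = 0  ⇒  r_C1 = 19 (r>0 drops 1)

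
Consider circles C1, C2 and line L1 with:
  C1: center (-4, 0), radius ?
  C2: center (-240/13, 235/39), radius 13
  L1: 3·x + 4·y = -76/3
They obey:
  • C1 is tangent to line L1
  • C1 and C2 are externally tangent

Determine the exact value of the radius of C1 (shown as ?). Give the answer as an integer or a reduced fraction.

8/3

1. [C1‖L1]  r_C1² − 64/9 = 0  ⇒  r_C1 = 8/3 (r>0 drops 1)
2. [ext C1·C2]  r_C1² + 26r_C1 − 688/9 = 0  ⇒  r_C1 = 8/3 (r>0 drops 1)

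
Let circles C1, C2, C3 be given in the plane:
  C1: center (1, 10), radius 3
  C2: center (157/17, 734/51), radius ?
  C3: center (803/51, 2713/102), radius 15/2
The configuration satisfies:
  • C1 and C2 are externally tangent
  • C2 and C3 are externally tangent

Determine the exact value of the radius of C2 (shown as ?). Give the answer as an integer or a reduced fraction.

1. [ext C1·C2]  r_C2² + 6r_C2 − 703/9 = 0  ⇒  r_C2 = 19/3 (r>0 drops 1)
2. [ext C2·C3]  r_C2² + 15r_C2 − 1216/9 = 0  ⇒  r_C2 = 19/3 (r>0 drops 1)

19/3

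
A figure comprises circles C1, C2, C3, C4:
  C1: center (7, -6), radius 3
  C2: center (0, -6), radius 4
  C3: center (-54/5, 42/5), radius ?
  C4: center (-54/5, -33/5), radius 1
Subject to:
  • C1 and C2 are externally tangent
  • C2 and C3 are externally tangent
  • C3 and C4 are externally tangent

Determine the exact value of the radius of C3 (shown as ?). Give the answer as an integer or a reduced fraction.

1. [ext C2·C3]  r_C3² + 8r_C3 − 308 = 0  ⇒  r_C3 = 14 (r>0 drops 1)
2. [ext C3·C4]  r_C3² + 2r_C3 − 224 = 0  ⇒  r_C3 = 14 (r>0 drops 1)

14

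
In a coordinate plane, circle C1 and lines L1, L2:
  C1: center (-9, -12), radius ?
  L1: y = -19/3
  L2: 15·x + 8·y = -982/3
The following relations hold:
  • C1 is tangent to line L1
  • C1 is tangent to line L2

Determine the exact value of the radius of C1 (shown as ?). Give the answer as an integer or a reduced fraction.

17/3

1. [C1‖L1]  r_C1² − 289/9 = 0  ⇒  r_C1 = 17/3 (r>0 drops 1)
2. [C1‖L2]  r_C1² − 289/9 = 0  ⇒  r_C1 = 17/3 (r>0 drops 1)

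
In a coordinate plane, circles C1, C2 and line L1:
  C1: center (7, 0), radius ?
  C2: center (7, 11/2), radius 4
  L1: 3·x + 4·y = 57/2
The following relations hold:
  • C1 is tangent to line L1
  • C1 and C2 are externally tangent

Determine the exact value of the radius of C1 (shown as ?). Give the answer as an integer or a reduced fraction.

3/2

1. [C1‖L1]  r_C1² − 9/4 = 0  ⇒  r_C1 = 3/2 (r>0 drops 1)
2. [ext C1·C2]  r_C1² + 8r_C1 − 57/4 = 0  ⇒  r_C1 = 3/2 (r>0 drops 1)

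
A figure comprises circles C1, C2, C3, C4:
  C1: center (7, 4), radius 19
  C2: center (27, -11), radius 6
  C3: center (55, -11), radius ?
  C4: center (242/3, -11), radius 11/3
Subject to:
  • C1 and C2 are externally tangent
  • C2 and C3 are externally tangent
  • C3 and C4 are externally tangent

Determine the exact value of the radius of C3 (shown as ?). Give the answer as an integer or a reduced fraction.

1. [ext C2·C3]  r_C3² + 12r_C3 − 748 = 0  ⇒  r_C3 = 22 (r>0 drops 1)
2. [ext C3·C4]  r_C3² + (22/3)r_C3 − 1936/3 = 0  ⇒  r_C3 = 22 (r>0 drops 1)

22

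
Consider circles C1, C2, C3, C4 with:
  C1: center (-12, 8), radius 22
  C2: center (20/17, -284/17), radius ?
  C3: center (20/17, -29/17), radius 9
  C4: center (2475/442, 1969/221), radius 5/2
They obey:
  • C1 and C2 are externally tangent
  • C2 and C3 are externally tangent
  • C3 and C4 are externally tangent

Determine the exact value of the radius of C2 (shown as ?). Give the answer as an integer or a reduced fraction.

6

1. [ext C1·C2]  r_C2² + 44r_C2 − 300 = 0  ⇒  r_C2 = 6 (r>0 drops 1)
2. [ext C2·C3]  r_C2² + 18r_C2 − 144 = 0  ⇒  r_C2 = 6 (r>0 drops 1)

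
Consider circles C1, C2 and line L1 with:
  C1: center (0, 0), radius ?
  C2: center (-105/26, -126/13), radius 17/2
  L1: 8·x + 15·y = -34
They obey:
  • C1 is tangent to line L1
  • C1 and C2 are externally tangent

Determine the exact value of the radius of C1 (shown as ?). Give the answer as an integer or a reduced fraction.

2

1. [C1‖L1]  r_C1² − 4 = 0  ⇒  r_C1 = 2 (r>0 drops 1)
2. [ext C1·C2]  r_C1² + 17r_C1 − 38 = 0  ⇒  r_C1 = 2 (r>0 drops 1)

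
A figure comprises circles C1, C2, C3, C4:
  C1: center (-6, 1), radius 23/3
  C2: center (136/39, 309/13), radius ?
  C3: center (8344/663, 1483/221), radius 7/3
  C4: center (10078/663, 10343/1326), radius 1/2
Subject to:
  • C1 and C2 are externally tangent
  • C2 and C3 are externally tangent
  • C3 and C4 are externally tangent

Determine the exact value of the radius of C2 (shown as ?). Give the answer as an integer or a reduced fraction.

1. [ext C1·C2]  r_C2² + (46/3)r_C2 − 1649/3 = 0  ⇒  r_C2 = 17 (r>0 drops 1)
2. [ext C2·C3]  r_C2² + (14/3)r_C2 − 1105/3 = 0  ⇒  r_C2 = 17 (r>0 drops 1)

17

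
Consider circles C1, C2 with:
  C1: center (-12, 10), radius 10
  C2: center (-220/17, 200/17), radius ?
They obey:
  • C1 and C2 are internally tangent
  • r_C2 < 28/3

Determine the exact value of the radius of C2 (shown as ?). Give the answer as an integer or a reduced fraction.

1. [int C1,C2]  r_C2² − 20r_C2 + 96 = 0  ⇒  r_C2 = 8 or 12
2. given r_C2 < 28/3: keep 8

8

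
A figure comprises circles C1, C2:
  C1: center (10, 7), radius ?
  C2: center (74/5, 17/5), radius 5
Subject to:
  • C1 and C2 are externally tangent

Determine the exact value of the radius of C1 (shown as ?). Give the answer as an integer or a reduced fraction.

1

1. [ext C1·C2]  r_C1² + 10r_C1 − 11 = 0  ⇒  r_C1 = 1 (r>0 drops 1)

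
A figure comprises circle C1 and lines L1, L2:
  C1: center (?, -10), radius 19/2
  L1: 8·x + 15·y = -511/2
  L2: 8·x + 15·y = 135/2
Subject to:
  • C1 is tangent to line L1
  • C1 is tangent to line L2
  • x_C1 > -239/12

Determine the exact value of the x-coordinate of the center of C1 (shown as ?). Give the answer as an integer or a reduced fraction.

7

1. [C1‖L1]  x_C1² + (211/8)x_C1 − 1869/8 = 0  ⇒  x_C1 = -267/8 or 7
2. [C1‖L2]  x_C1² − (435/8)x_C1 + 2653/8 = 0  ⇒  x_C1 = 7 or 379/8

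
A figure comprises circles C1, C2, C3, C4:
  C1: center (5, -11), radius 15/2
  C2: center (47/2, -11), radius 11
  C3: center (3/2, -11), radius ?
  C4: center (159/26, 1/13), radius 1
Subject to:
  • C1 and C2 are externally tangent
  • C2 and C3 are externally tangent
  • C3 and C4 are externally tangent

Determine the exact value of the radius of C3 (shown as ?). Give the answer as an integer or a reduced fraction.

1. [ext C2·C3]  r_C3² + 22r_C3 − 363 = 0  ⇒  r_C3 = 11 (r>0 drops 1)
2. [ext C3·C4]  r_C3² + 2r_C3 − 143 = 0  ⇒  r_C3 = 11 (r>0 drops 1)

11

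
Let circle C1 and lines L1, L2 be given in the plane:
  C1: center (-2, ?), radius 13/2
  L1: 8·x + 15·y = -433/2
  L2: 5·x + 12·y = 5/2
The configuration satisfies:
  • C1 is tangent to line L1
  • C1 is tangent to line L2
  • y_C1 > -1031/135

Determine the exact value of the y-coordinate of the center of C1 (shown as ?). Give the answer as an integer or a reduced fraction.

1. [C1‖L1]  y_C1² + (401/15)y_C1 + 622/5 = 0  ⇒  y_C1 = -311/15 or -6
2. [C1‖L2]  y_C1² − (25/12)y_C1 − 97/2 = 0  ⇒  y_C1 = -6 or 97/12

-6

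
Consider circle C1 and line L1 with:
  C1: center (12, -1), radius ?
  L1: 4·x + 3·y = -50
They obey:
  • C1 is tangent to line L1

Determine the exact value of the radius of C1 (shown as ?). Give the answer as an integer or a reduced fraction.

19

1. [C1‖L1]  r_C1² − 361 = 0  ⇒  r_C1 = 19 (r>0 drops 1)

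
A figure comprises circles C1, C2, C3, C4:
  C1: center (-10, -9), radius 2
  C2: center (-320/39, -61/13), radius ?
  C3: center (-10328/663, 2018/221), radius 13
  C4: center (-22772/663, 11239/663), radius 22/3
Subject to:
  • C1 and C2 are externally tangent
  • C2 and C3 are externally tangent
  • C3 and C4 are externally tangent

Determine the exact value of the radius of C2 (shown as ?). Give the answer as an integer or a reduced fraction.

8/3

1. [ext C1·C2]  r_C2² + 4r_C2 − 160/9 = 0  ⇒  r_C2 = 8/3 (r>0 drops 1)
2. [ext C2·C3]  r_C2² + 26r_C2 − 688/9 = 0  ⇒  r_C2 = 8/3 (r>0 drops 1)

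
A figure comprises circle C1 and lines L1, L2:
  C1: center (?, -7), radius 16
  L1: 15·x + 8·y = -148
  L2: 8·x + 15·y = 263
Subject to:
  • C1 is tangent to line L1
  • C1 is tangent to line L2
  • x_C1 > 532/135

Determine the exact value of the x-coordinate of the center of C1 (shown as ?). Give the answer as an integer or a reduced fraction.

1. [C1‖L1]  x_C1² + (184/15)x_C1 − 1456/5 = 0  ⇒  x_C1 = -364/15 or 12
2. [C1‖L2]  x_C1² − 92x_C1 + 960 = 0  ⇒  x_C1 = 12 or 80

12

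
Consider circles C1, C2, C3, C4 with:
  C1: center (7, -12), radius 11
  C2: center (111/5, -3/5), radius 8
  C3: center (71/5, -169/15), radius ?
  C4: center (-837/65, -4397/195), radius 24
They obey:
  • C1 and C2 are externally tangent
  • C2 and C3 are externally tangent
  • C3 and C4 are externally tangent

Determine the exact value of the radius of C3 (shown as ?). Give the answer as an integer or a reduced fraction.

16/3

1. [ext C2·C3]  r_C3² + 16r_C3 − 1024/9 = 0  ⇒  r_C3 = 16/3 (r>0 drops 1)
2. [ext C3·C4]  r_C3² + 48r_C3 − 2560/9 = 0  ⇒  r_C3 = 16/3 (r>0 drops 1)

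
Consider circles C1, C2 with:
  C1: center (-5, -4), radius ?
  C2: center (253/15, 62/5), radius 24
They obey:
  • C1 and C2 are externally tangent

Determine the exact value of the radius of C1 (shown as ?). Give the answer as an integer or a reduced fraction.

10/3

1. [ext C1·C2]  r_C1² + 48r_C1 − 1540/9 = 0  ⇒  r_C1 = 10/3 (r>0 drops 1)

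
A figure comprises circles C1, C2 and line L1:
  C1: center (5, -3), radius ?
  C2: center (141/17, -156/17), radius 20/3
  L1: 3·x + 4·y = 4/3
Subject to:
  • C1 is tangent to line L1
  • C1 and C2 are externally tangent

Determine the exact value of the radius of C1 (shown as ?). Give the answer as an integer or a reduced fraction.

1/3

1. [C1‖L1]  r_C1² − 1/9 = 0  ⇒  r_C1 = 1/3 (r>0 drops 1)
2. [ext C1·C2]  r_C1² + (40/3)r_C1 − 41/9 = 0  ⇒  r_C1 = 1/3 (r>0 drops 1)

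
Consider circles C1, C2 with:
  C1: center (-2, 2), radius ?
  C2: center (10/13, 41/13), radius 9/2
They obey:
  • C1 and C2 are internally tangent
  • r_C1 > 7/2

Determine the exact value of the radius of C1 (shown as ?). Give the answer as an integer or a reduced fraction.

1. [int C1,C2]  r_C1² − 9r_C1 + 45/4 = 0  ⇒  r_C1 = 3/2 or 15/2
2. given r_C1 > 7/2: keep 15/2

15/2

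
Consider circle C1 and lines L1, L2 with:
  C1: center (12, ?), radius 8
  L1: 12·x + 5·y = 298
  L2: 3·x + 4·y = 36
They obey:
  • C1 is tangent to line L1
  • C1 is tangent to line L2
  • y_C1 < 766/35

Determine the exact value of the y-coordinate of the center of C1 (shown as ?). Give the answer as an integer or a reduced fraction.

10

1. [C1‖L1]  y_C1² − (308/5)y_C1 + 516 = 0  ⇒  y_C1 = 10 or 258/5
2. [C1‖L2]  y_C1² − 100 = 0  ⇒  y_C1 = -10 or 10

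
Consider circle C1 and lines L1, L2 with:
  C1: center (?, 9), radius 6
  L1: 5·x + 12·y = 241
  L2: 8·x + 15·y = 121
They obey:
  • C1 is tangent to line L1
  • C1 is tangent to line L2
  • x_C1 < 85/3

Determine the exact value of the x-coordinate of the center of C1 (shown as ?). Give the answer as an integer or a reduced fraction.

1. [C1‖L1]  x_C1² − (266/5)x_C1 + 2321/5 = 0  ⇒  x_C1 = 11 or 211/5
2. [C1‖L2]  x_C1² + (7/2)x_C1 − 319/2 = 0  ⇒  x_C1 = -29/2 or 11

11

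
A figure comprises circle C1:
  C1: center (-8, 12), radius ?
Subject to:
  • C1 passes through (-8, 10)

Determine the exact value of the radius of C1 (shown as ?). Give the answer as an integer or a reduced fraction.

1. [C1∋P]  r_C1² − 4 = 0  ⇒  r_C1 = 2 (r>0 drops 1)

2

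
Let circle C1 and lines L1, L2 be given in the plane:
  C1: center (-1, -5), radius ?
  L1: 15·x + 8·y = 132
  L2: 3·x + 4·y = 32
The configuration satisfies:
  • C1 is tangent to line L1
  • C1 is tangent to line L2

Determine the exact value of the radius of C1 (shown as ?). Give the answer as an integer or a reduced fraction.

1. [C1‖L1]  r_C1² − 121 = 0  ⇒  r_C1 = 11 (r>0 drops 1)
2. [C1‖L2]  r_C1² − 121 = 0  ⇒  r_C1 = 11 (r>0 drops 1)

11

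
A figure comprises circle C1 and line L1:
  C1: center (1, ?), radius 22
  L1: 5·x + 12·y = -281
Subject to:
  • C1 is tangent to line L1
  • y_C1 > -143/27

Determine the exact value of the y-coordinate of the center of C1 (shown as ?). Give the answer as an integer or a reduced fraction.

0

1. [C1‖L1]  y_C1² + (143/3)y_C1 = 0  ⇒  y_C1 = -143/3 or 0
2. given y_C1 > -143/27: keep 0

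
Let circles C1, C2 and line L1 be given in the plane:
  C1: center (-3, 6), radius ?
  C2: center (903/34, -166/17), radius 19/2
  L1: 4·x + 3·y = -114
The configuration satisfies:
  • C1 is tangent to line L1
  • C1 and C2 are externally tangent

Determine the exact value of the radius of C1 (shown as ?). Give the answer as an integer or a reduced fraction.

24

1. [C1‖L1]  r_C1² − 576 = 0  ⇒  r_C1 = 24 (r>0 drops 1)
2. [ext C1·C2]  r_C1² + 19r_C1 − 1032 = 0  ⇒  r_C1 = 24 (r>0 drops 1)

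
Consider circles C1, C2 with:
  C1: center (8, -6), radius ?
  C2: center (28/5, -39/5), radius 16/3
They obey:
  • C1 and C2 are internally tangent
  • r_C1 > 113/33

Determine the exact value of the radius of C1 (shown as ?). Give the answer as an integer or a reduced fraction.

1. [int C1,C2]  r_C1² − (32/3)r_C1 + 175/9 = 0  ⇒  r_C1 = 7/3 or 25/3
2. given r_C1 > 113/33: keep 25/3

25/3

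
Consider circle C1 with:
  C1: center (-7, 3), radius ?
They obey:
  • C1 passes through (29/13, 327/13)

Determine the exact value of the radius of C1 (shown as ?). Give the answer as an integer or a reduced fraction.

1. [C1∋P]  r_C1² − 576 = 0  ⇒  r_C1 = 24 (r>0 drops 1)

24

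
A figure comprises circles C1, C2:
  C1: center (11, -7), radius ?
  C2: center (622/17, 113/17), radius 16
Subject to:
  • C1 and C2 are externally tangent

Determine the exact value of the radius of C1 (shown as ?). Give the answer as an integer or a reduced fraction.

1. [ext C1·C2]  r_C1² + 32r_C1 − 585 = 0  ⇒  r_C1 = 13 (r>0 drops 1)

13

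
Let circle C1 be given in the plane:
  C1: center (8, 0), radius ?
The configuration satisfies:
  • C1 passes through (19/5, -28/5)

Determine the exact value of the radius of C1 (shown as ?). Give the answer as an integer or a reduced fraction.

1. [C1∋P]  r_C1² − 49 = 0  ⇒  r_C1 = 7 (r>0 drops 1)

7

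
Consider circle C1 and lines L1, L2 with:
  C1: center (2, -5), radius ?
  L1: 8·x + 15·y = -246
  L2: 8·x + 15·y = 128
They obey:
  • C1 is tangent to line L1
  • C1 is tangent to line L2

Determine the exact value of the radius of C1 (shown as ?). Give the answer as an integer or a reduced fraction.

1. [C1‖L1]  r_C1² − 121 = 0  ⇒  r_C1 = 11 (r>0 drops 1)
2. [C1‖L2]  r_C1² − 121 = 0  ⇒  r_C1 = 11 (r>0 drops 1)

11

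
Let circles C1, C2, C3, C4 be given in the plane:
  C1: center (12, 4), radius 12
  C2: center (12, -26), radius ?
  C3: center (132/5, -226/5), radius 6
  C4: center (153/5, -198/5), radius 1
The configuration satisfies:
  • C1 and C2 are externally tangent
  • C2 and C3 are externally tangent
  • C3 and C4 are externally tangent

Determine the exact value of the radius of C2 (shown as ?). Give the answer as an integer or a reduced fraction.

1. [ext C1·C2]  r_C2² + 24r_C2 − 756 = 0  ⇒  r_C2 = 18 (r>0 drops 1)
2. [ext C2·C3]  r_C2² + 12r_C2 − 540 = 0  ⇒  r_C2 = 18 (r>0 drops 1)

18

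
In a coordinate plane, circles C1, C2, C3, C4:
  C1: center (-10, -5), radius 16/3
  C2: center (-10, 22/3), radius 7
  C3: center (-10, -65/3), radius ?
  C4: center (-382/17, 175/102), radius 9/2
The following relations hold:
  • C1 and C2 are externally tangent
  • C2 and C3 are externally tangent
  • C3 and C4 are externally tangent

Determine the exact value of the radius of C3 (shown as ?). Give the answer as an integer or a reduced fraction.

1. [ext C2·C3]  r_C3² + 14r_C3 − 792 = 0  ⇒  r_C3 = 22 (r>0 drops 1)
2. [ext C3·C4]  r_C3² + 9r_C3 − 682 = 0  ⇒  r_C3 = 22 (r>0 drops 1)

22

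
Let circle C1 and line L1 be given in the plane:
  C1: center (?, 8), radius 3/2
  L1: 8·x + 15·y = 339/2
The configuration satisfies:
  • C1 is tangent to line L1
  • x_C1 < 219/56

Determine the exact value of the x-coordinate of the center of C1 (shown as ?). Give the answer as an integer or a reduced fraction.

1. [C1‖L1]  x_C1² − (99/8)x_C1 + 225/8 = 0  ⇒  x_C1 = 3 or 75/8
2. given x_C1 < 219/56: keep 3

3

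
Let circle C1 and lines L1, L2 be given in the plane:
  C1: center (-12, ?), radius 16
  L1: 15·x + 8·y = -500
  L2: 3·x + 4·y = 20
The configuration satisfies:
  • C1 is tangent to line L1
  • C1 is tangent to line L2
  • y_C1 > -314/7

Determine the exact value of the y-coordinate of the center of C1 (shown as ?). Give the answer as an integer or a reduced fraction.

-6

1. [C1‖L1]  y_C1² + 80y_C1 + 444 = 0  ⇒  y_C1 = -74 or -6
2. [C1‖L2]  y_C1² − 28y_C1 − 204 = 0  ⇒  y_C1 = -6 or 34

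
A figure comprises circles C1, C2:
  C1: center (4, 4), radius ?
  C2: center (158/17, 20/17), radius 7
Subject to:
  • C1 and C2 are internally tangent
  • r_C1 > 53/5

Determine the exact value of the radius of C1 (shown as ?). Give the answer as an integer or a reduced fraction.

13

1. [int C1,C2]  r_C1² − 14r_C1 + 13 = 0  ⇒  r_C1 = 1 or 13
2. given r_C1 > 53/5: keep 13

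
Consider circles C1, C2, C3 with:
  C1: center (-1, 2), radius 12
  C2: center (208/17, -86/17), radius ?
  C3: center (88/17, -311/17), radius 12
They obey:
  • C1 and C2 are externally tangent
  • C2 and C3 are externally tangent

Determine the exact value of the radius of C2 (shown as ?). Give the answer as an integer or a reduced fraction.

3

1. [ext C1·C2]  r_C2² + 24r_C2 − 81 = 0  ⇒  r_C2 = 3 (r>0 drops 1)
2. [ext C2·C3]  r_C2² + 24r_C2 − 81 = 0  ⇒  r_C2 = 3 (r>0 drops 1)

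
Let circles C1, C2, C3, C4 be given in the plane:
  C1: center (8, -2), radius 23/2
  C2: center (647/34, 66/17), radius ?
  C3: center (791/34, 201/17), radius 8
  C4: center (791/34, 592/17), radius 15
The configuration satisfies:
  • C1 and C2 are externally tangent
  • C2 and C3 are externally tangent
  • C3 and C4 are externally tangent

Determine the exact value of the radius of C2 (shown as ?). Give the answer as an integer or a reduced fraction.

1

1. [ext C1·C2]  r_C2² + 23r_C2 − 24 = 0  ⇒  r_C2 = 1 (r>0 drops 1)
2. [ext C2·C3]  r_C2² + 16r_C2 − 17 = 0  ⇒  r_C2 = 1 (r>0 drops 1)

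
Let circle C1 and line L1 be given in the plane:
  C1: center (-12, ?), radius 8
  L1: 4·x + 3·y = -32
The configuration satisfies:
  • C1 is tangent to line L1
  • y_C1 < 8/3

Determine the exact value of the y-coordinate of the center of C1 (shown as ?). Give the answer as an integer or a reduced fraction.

1. [C1‖L1]  y_C1² − (32/3)y_C1 − 448/3 = 0  ⇒  y_C1 = -8 or 56/3
2. given y_C1 < 8/3: keep -8

-8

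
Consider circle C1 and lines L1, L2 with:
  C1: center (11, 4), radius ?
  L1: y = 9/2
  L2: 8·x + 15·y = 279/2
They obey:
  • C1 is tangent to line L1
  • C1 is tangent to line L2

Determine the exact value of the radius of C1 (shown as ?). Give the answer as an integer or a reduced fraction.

1. [C1‖L1]  r_C1² − 1/4 = 0  ⇒  r_C1 = 1/2 (r>0 drops 1)
2. [C1‖L2]  r_C1² − 1/4 = 0  ⇒  r_C1 = 1/2 (r>0 drops 1)

1/2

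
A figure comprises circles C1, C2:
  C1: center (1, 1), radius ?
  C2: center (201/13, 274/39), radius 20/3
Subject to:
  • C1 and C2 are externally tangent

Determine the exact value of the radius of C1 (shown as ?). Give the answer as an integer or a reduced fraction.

9

1. [ext C1·C2]  r_C1² + (40/3)r_C1 − 201 = 0  ⇒  r_C1 = 9 (r>0 drops 1)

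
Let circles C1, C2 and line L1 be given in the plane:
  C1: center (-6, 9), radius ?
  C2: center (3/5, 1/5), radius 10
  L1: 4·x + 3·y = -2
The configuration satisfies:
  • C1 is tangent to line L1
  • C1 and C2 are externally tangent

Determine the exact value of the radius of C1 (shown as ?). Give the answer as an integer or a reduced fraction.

1

1. [C1‖L1]  r_C1² − 1 = 0  ⇒  r_C1 = 1 (r>0 drops 1)
2. [ext C1·C2]  r_C1² + 20r_C1 − 21 = 0  ⇒  r_C1 = 1 (r>0 drops 1)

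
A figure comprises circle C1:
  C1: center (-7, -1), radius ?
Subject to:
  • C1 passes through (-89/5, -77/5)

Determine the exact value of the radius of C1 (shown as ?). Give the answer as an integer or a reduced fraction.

18

1. [C1∋P]  r_C1² − 324 = 0  ⇒  r_C1 = 18 (r>0 drops 1)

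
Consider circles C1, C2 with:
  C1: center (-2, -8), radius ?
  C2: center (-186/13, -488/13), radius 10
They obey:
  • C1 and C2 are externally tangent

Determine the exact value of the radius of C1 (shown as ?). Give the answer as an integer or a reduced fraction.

22

1. [ext C1·C2]  r_C1² + 20r_C1 − 924 = 0  ⇒  r_C1 = 22 (r>0 drops 1)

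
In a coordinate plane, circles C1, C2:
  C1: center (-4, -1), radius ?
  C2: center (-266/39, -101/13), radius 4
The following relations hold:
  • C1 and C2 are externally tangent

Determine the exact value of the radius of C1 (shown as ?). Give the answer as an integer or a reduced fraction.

10/3

1. [ext C1·C2]  r_C1² + 8r_C1 − 340/9 = 0  ⇒  r_C1 = 10/3 (r>0 drops 1)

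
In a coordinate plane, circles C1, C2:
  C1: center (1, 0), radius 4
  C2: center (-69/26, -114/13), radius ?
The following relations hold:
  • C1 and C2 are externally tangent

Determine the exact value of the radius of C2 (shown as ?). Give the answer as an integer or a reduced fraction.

1. [ext C1·C2]  r_C2² + 8r_C2 − 297/4 = 0  ⇒  r_C2 = 11/2 (r>0 drops 1)

11/2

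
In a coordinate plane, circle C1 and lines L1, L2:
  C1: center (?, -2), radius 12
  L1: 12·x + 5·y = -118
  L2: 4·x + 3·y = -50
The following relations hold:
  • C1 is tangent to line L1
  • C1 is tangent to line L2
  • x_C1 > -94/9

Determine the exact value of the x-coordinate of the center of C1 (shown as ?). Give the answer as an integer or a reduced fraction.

4

1. [C1‖L1]  x_C1² + 18x_C1 − 88 = 0  ⇒  x_C1 = -22 or 4
2. [C1‖L2]  x_C1² + 22x_C1 − 104 = 0  ⇒  x_C1 = -26 or 4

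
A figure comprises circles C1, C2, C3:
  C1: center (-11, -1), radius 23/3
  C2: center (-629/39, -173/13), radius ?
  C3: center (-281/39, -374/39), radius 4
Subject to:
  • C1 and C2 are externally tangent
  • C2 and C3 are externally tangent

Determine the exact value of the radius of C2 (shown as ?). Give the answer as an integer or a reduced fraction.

1. [ext C1·C2]  r_C2² + (46/3)r_C2 − 119 = 0  ⇒  r_C2 = 17/3 (r>0 drops 1)
2. [ext C2·C3]  r_C2² + 8r_C2 − 697/9 = 0  ⇒  r_C2 = 17/3 (r>0 drops 1)

17/3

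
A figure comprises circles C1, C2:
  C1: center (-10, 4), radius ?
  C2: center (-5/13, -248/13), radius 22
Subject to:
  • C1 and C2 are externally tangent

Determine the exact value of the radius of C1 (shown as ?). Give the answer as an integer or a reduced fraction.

3

1. [ext C1·C2]  r_C1² + 44r_C1 − 141 = 0  ⇒  r_C1 = 3 (r>0 drops 1)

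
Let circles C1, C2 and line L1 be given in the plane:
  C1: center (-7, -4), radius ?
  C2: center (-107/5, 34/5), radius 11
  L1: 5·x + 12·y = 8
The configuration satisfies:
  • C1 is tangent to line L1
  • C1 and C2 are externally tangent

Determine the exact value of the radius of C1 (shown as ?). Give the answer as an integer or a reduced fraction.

1. [C1‖L1]  r_C1² − 49 = 0  ⇒  r_C1 = 7 (r>0 drops 1)
2. [ext C1·C2]  r_C1² + 22r_C1 − 203 = 0  ⇒  r_C1 = 7 (r>0 drops 1)

7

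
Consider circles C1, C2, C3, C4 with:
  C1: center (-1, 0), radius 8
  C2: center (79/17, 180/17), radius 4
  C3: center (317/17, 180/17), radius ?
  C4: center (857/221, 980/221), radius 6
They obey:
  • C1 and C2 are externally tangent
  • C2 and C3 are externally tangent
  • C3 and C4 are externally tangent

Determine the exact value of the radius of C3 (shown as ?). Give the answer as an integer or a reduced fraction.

1. [ext C2·C3]  r_C3² + 8r_C3 − 180 = 0  ⇒  r_C3 = 10 (r>0 drops 1)
2. [ext C3·C4]  r_C3² + 12r_C3 − 220 = 0  ⇒  r_C3 = 10 (r>0 drops 1)

10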